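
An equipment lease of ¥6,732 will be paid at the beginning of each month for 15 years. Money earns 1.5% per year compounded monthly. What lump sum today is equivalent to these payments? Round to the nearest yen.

¥1,085,862

This is an annuity due: 180 payments of ¥6,732 at the beginning of each month.
Periodic rate r = 0.015/12 per month; n is counted in months.
PV = PMT × [(1 − (1+r)^−n)/r] × (1+r) = 6,732 × [1 − (1+r)^−180] / r × (1+r) = ¥1,085,862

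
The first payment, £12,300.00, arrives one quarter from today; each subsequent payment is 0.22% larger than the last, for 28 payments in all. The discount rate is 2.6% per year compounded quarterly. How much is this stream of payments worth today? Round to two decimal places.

£323,152.42

Periodic rate r = 0.026/4 per quarter; n is counted in quarters.
Growing ordinary annuity: PV = PMT₁ × [1 − ((1+g)/(1+r))^n] / (r − g) = 12,300 × [1 − ((1+0.0022)/(1+r))^28] / (r − 0.0022) = £323,152.42.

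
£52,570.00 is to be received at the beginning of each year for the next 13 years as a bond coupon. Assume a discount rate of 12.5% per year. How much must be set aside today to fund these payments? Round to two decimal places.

£370,801.24

This is an annuity due: 13 payments of £52,570.00 at the beginning of each year.
Periodic rate r = 0.125 per year.
PV = PMT × [(1 − (1+r)^−n)/r] × (1+r) = 52,570 × [1 − (1+r)^−13] / r × (1+r) = £370,801.24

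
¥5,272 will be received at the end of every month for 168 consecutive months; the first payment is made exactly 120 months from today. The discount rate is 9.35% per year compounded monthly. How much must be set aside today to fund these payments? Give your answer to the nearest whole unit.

¥195,738

Ordinary annuity of 168 payments, first payment at period 120.
Periodic rate r = 0.0935/12 per month; n is counted in months.
The ordinary-annuity PV formula values the stream one period before the first payment (period 119); discount that back 119 periods:
PV₀ = 5,272 × [1 − (1+r)^−168] / r × (1+r)^−119 = ¥195,738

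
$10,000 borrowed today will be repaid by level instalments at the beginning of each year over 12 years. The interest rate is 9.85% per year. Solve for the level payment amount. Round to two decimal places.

$1,326.23

Level annuity due; solve PV = PMT × [(1 − (1+r)^−n)/r] × (1+r) for PMT.
Periodic rate r = 0.0985 per year.
With n = 12: PMT = 10,000 / ([(1 − (1+r)^−n)/r] × (1+r)) = $1,326.23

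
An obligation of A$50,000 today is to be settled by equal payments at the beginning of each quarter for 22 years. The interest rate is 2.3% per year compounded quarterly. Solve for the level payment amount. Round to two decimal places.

A$721.45

Level annuity due; solve PV = PMT × [(1 − (1+r)^−n)/r] × (1+r) for PMT.
Periodic rate r = 0.023/4 per quarter; n is counted in quarters.
With n = 88: PMT = 50,000 / ([(1 − (1+r)^−n)/r] × (1+r)) = A$721.45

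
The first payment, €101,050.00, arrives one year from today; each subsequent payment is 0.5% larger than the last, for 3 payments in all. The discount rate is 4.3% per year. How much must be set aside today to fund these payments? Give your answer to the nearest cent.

€280,191.14

Periodic rate r = 0.043 per year.
Growing ordinary annuity: PV = PMT₁ × [1 − ((1+g)/(1+r))^n] / (r − g) = 101,050 × [1 − ((1+0.005)/(1+r))^3] / (r − 0.005) = €280,191.14.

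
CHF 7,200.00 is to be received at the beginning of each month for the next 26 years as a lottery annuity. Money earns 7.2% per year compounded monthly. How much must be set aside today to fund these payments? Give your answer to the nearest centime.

CHF 1,020,472.09

This is an annuity due: 312 payments of CHF 7,200.00 at the beginning of each month.
Periodic rate r = 0.072/12 per month; n is counted in months.
PV = PMT × [(1 − (1+r)^−n)/r] × (1+r) = 7,200 × [1 − (1+r)^−312] / r × (1+r) = CHF 1,020,472.09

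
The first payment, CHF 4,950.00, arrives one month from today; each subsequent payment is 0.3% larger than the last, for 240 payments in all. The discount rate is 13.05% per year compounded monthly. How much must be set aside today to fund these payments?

CHF 532,368.32

Periodic rate r = 0.1305/12 per month; n is counted in months.
Growing ordinary annuity: PV = PMT₁ × [1 − ((1+g)/(1+r))^n] / (r − g) = 4,950 × [1 − ((1+0.003)/(1+r))^240] / (r − 0.003) = CHF 532,368.32.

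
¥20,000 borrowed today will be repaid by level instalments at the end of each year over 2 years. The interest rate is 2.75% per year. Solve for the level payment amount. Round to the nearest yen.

Level ordinary annuity; solve PV = PMT × [(1 − (1+r)^−n)/r] for PMT.
Periodic rate r = 0.0275 per year.
With n = 2: PMT = 20,000 / ([(1 − (1+r)^−n)/r]) = ¥10,414

¥10,414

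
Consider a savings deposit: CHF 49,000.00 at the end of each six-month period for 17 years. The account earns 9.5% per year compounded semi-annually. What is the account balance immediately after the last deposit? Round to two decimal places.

This is an ordinary annuity: 34 deposits of CHF 49,000.00 at the end of each six-month period.
Periodic rate r = 0.095/2 per half-year; n is counted in half-years.
FV = PMT × [((1+r)^n − 1)/r] = 49,000 × [(1+r)^34 − 1] / r = CHF 3,965,768.51

CHF 3,965,768.51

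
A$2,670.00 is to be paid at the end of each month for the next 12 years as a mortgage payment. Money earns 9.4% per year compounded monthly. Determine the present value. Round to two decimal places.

This is an ordinary annuity: 144 payments of A$2,670.00 at the end of each month.
Periodic rate r = 0.094/12 per month; n is counted in months.
PV = PMT × [(1 − (1+r)^−n)/r] = 2,670 × [1 − (1+r)^−144] / r = A$230,038.44

A$230,038.44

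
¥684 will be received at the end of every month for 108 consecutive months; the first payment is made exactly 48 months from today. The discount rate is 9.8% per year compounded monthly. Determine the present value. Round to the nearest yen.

¥33,406

Ordinary annuity of 108 payments, first payment at period 48.
Periodic rate r = 0.098/12 per month; n is counted in months.
The ordinary-annuity PV formula values the stream one period before the first payment (period 47); discount that back 47 periods:
PV₀ = 684 × [1 − (1+r)^−108] / r × (1+r)^−47 = ¥33,406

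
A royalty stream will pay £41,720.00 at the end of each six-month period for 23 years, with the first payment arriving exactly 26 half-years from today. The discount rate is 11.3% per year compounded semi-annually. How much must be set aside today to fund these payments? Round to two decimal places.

Ordinary annuity of 46 payments, first payment at period 26.
Periodic rate r = 0.113/2 per half-year; n is counted in half-years.
The ordinary-annuity PV formula values the stream one period before the first payment (period 25); discount that back 25 periods:
PV₀ = 41,720 × [1 − (1+r)^−46] / r × (1+r)^−25 = £171,965.19

£171,965.19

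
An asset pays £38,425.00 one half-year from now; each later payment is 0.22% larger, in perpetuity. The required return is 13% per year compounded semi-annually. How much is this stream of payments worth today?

£611,863.06

Periodic rate r = 0.13/2 per half-year.
Growing perpetuity (Gordon): PV = PMT₁ / (r − g) = 38,425 / (r − 0.0022) = £611,863.06.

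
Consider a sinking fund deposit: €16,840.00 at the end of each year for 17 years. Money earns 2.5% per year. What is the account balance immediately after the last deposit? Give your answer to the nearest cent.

This is an ordinary annuity: 17 deposits of €16,840.00 at the end of each year.
Periodic rate r = 0.025 per year.
FV = PMT × [((1+r)^n − 1)/r] = 16,840 × [(1+r)^17 − 1] / r = €351,362.06

€351,362.06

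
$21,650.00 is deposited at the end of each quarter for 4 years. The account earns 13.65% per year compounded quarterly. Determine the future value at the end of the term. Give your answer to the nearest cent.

This is an ordinary annuity: 16 deposits of $21,650.00 at the end of each quarter.
Periodic rate r = 0.1365/4 per quarter; n is counted in quarters.
FV = PMT × [((1+r)^n − 1)/r] = 21,650 × [(1+r)^16 − 1] / r = $450,877.85

$450,877.85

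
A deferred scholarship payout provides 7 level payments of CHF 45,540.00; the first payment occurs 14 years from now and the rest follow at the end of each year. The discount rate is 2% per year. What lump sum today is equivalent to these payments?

Ordinary annuity of 7 payments, first payment at period 14.
Periodic rate r = 0.02 per year.
The ordinary-annuity PV formula values the stream one period before the first payment (period 13); discount that back 13 periods:
PV₀ = 45,540 × [1 − (1+r)^−7] / r × (1+r)^−13 = CHF 227,839.33

CHF 227,839.33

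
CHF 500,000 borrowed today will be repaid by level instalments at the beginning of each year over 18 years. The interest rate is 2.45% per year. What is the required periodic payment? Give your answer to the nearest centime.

Level annuity due; solve PV = PMT × [(1 − (1+r)^−n)/r] × (1+r) for PMT.
Periodic rate r = 0.0245 per year.
With n = 18: PMT = 500,000 / ([(1 − (1+r)^−n)/r] × (1+r)) = CHF 33,855.58

CHF 33,855.58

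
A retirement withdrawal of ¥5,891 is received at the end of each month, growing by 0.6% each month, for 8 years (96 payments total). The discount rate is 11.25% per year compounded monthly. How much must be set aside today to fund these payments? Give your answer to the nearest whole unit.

¥479,938

Periodic rate r = 0.1125/12 per month; n is counted in months.
Growing ordinary annuity: PV = PMT₁ × [1 − ((1+g)/(1+r))^n] / (r − g) = 5,891 × [1 − ((1+0.006)/(1+r))^96] / (r − 0.006) = ¥479,938.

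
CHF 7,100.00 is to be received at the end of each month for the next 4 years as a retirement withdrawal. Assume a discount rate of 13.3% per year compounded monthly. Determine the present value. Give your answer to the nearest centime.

CHF 263,190.74

This is an ordinary annuity: 48 payments of CHF 7,100.00 at the end of each month.
Periodic rate r = 0.133/12 per month; n is counted in months.
PV = PMT × [(1 − (1+r)^−n)/r] = 7,100 × [1 − (1+r)^−48] / r = CHF 263,190.74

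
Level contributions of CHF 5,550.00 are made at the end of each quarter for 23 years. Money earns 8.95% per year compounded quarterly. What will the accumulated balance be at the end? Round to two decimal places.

CHF 1,651,590.86

This is an ordinary annuity: 92 deposits of CHF 5,550.00 at the end of each quarter.
Periodic rate r = 0.0895/4 per quarter; n is counted in quarters.
FV = PMT × [((1+r)^n − 1)/r] = 5,550 × [(1+r)^92 − 1] / r = CHF 1,651,590.86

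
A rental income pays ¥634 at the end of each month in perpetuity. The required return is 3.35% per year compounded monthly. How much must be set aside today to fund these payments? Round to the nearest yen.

¥227,104

Periodic rate r = 0.0335/12 per month.
Level perpetuity: PV = PMT / r = 634 / (0.0335/12) = ¥227,104.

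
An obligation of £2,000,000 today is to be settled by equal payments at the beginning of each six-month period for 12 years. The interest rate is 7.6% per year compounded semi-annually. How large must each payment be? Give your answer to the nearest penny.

Level annuity due; solve PV = PMT × [(1 − (1+r)^−n)/r] × (1+r) for PMT.
Periodic rate r = 0.076/2 per half-year; n is counted in half-years.
With n = 24: PMT = 2,000,000 / ([(1 − (1+r)^−n)/r] × (1+r)) = £123,797.21

£123,797.21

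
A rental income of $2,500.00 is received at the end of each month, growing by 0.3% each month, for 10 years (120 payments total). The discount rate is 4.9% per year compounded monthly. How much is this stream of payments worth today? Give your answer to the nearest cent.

$280,388.36

Periodic rate r = 0.049/12 per month; n is counted in months.
Growing ordinary annuity: PV = PMT₁ × [1 − ((1+g)/(1+r))^n] / (r − g) = 2,500 × [1 − ((1+0.003)/(1+r))^120] / (r − 0.003) = $280,388.36.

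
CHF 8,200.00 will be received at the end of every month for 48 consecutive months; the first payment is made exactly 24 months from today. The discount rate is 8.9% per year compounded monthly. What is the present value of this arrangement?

Ordinary annuity of 48 payments, first payment at period 24.
Periodic rate r = 0.089/12 per month; n is counted in months.
The ordinary-annuity PV formula values the stream one period before the first payment (period 23); discount that back 23 periods:
PV₀ = 8,200 × [1 − (1+r)^−48] / r × (1+r)^−23 = CHF 278,544.41

CHF 278,544.41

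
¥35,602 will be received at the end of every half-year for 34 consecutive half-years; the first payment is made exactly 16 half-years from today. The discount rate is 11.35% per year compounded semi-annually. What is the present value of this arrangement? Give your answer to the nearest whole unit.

Ordinary annuity of 34 payments, first payment at period 16.
Periodic rate r = 0.1135/2 per half-year; n is counted in half-years.
The ordinary-annuity PV formula values the stream one period before the first payment (period 15); discount that back 15 periods:
PV₀ = 35,602 × [1 − (1+r)^−34] / r × (1+r)^−15 = ¥232,147

¥232,147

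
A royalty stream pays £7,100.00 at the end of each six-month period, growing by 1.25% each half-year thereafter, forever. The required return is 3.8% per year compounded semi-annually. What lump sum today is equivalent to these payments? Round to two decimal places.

£1,092,307.69

Periodic rate r = 0.038/2 per half-year.
Growing perpetuity (Gordon): PV = PMT₁ / (r − g) = 7,100 / (r − 0.0125) = £1,092,307.69.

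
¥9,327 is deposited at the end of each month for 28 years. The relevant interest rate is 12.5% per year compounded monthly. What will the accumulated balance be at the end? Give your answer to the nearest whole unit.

This is an ordinary annuity: 336 deposits of ¥9,327 at the end of each month.
Periodic rate r = 0.125/12 per month; n is counted in months.
FV = PMT × [((1+r)^n − 1)/r] = 9,327 × [(1+r)^336 − 1] / r = ¥28,223,954

¥28,223,954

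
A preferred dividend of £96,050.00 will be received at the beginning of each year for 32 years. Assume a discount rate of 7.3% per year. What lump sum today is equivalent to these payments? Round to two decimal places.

This is an annuity due: 32 payments of £96,050.00 at the beginning of each year.
Periodic rate r = 0.073 per year.
PV = PMT × [(1 − (1+r)^−n)/r] × (1+r) = 96,050 × [1 − (1+r)^−32] / r × (1+r) = £1,263,693.85

£1,263,693.85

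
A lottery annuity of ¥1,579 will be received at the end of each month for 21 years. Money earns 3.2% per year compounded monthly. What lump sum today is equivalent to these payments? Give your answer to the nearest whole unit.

¥289,464

This is an ordinary annuity: 252 payments of ¥1,579 at the end of each month.
Periodic rate r = 0.032/12 per month; n is counted in months.
PV = PMT × [(1 − (1+r)^−n)/r] = 1,579 × [1 − (1+r)^−252] / r = ¥289,464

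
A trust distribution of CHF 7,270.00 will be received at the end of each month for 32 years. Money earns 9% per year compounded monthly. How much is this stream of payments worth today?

This is an ordinary annuity: 384 payments of CHF 7,270.00 at the end of each month.
Periodic rate r = 0.09/12 per month; n is counted in months.
PV = PMT × [(1 − (1+r)^−n)/r] = 7,270 × [1 − (1+r)^−384] / r = CHF 914,332.14

CHF 914,332.14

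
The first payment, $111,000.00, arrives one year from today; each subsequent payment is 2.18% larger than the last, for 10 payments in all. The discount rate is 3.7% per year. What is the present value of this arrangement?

$1,002,482.73

Periodic rate r = 0.037 per year.
Growing ordinary annuity: PV = PMT₁ × [1 − ((1+g)/(1+r))^n] / (r − g) = 111,000 × [1 − ((1+0.0218)/(1+r))^10] / (r − 0.0218) = $1,002,482.73.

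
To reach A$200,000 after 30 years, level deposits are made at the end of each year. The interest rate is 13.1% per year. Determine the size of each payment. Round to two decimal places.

A$668.92

Level ordinary annuity; solve FV = PMT × [((1+r)^n − 1)/r] for PMT.
Periodic rate r = 0.131 per year.
With n = 30: PMT = 200,000 / ([((1+r)^n − 1)/r]) = A$668.92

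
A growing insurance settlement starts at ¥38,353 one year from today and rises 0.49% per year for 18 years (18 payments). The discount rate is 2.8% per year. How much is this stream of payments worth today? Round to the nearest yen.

¥557,438

Periodic rate r = 0.028 per year.
Growing ordinary annuity: PV = PMT₁ × [1 − ((1+g)/(1+r))^n] / (r − g) = 38,353 × [1 − ((1+0.0049)/(1+r))^18] / (r − 0.0049) = ¥557,438.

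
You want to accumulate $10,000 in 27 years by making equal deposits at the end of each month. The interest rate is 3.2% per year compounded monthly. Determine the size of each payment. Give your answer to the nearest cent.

$19.47

Level ordinary annuity; solve FV = PMT × [((1+r)^n − 1)/r] for PMT.
Periodic rate r = 0.032/12 per month; n is counted in months.
With n = 324: PMT = 10,000 / ([((1+r)^n − 1)/r]) = $19.47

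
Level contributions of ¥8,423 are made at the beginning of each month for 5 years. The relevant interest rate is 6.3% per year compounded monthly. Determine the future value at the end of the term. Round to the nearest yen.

¥595,335

This is an annuity due: 60 deposits of ¥8,423 at the beginning of each month.
Periodic rate r = 0.063/12 per month; n is counted in months.
FV = PMT × [((1+r)^n − 1)/r] × (1+r) = 8,423 × [(1+r)^60 − 1] / r × (1+r) = ¥595,335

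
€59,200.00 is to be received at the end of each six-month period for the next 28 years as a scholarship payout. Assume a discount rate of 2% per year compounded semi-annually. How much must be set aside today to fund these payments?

€2,529,023.54

This is an ordinary annuity: 56 payments of €59,200.00 at the end of each six-month period.
Periodic rate r = 0.02/2 per half-year; n is counted in half-years.
PV = PMT × [(1 − (1+r)^−n)/r] = 59,200 × [1 − (1+r)^−56] / r = €2,529,023.54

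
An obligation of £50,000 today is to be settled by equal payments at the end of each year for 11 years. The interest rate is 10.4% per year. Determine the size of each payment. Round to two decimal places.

£7,840.48

Level ordinary annuity; solve PV = PMT × [(1 − (1+r)^−n)/r] for PMT.
Periodic rate r = 0.104 per year.
With n = 11: PMT = 50,000 / ([(1 − (1+r)^−n)/r]) = £7,840.48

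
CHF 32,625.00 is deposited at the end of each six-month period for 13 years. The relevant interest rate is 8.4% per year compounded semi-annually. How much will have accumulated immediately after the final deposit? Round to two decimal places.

CHF 1,487,138.70

This is an ordinary annuity: 26 deposits of CHF 32,625.00 at the end of each six-month period.
Periodic rate r = 0.084/2 per half-year; n is counted in half-years.
FV = PMT × [((1+r)^n − 1)/r] = 32,625 × [(1+r)^26 − 1] / r = CHF 1,487,138.70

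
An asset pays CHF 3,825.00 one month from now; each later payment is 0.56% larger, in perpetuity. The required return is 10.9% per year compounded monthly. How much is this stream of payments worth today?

CHF 1,098,086.12

Periodic rate r = 0.109/12 per month.
Growing perpetuity (Gordon): PV = PMT₁ / (r − g) = 3,825 / (r − 0.0056) = CHF 1,098,086.12.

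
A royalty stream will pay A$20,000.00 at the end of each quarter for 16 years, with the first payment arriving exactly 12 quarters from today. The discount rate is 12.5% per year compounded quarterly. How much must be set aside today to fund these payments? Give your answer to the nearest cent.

A$392,559.80

Ordinary annuity of 64 payments, first payment at period 12.
Periodic rate r = 0.125/4 per quarter; n is counted in quarters.
The ordinary-annuity PV formula values the stream one period before the first payment (period 11); discount that back 11 periods:
PV₀ = 20,000 × [1 − (1+r)^−64] / r × (1+r)^−11 = A$392,559.80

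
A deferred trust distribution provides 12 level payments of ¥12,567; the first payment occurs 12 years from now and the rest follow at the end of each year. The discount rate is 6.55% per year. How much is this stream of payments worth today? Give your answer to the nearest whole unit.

Ordinary annuity of 12 payments, first payment at period 12.
Periodic rate r = 0.0655 per year.
The ordinary-annuity PV formula values the stream one period before the first payment (period 11); discount that back 11 periods:
PV₀ = 12,567 × [1 − (1+r)^−12] / r × (1+r)^−11 = ¥50,885

¥50,885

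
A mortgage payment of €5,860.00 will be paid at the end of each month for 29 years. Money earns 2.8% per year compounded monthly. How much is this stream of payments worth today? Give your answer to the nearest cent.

This is an ordinary annuity: 348 payments of €5,860.00 at the end of each month.
Periodic rate r = 0.028/12 per month; n is counted in months.
PV = PMT × [(1 − (1+r)^−n)/r] = 5,860 × [1 − (1+r)^−348] / r = €1,395,376.41

€1,395,376.41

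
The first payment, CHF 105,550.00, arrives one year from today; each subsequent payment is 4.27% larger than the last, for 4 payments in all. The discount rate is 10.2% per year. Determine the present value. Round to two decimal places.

CHF 353,291.68

Periodic rate r = 0.102 per year.
Growing ordinary annuity: PV = PMT₁ × [1 − ((1+g)/(1+r))^n] / (r − g) = 105,550 × [1 − ((1+0.0427)/(1+r))^4] / (r − 0.0427) = CHF 353,291.68.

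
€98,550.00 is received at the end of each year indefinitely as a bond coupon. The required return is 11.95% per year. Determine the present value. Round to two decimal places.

€824,686.19

Periodic rate r = 0.1195 per year.
Level perpetuity: PV = PMT / r = 98,550 / (0.1195) = €824,686.19.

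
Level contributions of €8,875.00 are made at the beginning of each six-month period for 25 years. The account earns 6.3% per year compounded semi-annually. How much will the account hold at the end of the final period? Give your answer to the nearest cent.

€1,079,593.77

This is an annuity due: 50 deposits of €8,875.00 at the beginning of each six-month period.
Periodic rate r = 0.063/2 per half-year; n is counted in half-years.
FV = PMT × [((1+r)^n − 1)/r] × (1+r) = 8,875 × [(1+r)^50 − 1] / r × (1+r) = €1,079,593.77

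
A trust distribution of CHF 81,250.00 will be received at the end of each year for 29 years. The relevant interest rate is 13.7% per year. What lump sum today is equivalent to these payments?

This is an ordinary annuity: 29 payments of CHF 81,250.00 at the end of each year.
Periodic rate r = 0.137 per year.
PV = PMT × [(1 − (1+r)^−n)/r] = 81,250 × [1 − (1+r)^−29] / r = CHF 578,742.19

CHF 578,742.19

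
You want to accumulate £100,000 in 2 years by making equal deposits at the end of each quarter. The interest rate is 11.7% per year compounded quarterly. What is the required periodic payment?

£11,275.60

Level ordinary annuity; solve FV = PMT × [((1+r)^n − 1)/r] for PMT.
Periodic rate r = 0.117/4 per quarter; n is counted in quarters.
With n = 8: PMT = 100,000 / ([((1+r)^n − 1)/r]) = £11,275.60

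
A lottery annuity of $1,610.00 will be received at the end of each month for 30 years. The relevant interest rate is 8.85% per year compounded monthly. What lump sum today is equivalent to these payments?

This is an ordinary annuity: 360 payments of $1,610.00 at the end of each month.
Periodic rate r = 0.0885/12 per month; n is counted in months.
PV = PMT × [(1 − (1+r)^−n)/r] = 1,610 × [1 − (1+r)^−360] / r = $202,808.25

$202,808.25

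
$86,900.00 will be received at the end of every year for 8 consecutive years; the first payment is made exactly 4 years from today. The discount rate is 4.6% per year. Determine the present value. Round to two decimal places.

Ordinary annuity of 8 payments, first payment at period 4.
Periodic rate r = 0.046 per year.
The ordinary-annuity PV formula values the stream one period before the first payment (period 3); discount that back 3 periods:
PV₀ = 86,900 × [1 − (1+r)^−8] / r × (1+r)^−3 = $498,798.83

$498,798.83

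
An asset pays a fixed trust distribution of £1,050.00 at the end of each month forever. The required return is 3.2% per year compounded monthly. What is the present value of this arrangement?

Periodic rate r = 0.032/12 per month.
Level perpetuity: PV = PMT / r = 1,050 / (0.032/12) = £393,750.00.

£393,750.00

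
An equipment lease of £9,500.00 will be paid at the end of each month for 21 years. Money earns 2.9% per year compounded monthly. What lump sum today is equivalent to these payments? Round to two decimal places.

£1,791,395.08

This is an ordinary annuity: 252 payments of £9,500.00 at the end of each month.
Periodic rate r = 0.029/12 per month; n is counted in months.
PV = PMT × [(1 − (1+r)^−n)/r] = 9,500 × [1 − (1+r)^−252] / r = £1,791,395.08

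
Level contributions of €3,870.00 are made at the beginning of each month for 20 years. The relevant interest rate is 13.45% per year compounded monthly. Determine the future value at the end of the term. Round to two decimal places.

This is an annuity due: 240 deposits of €3,870.00 at the beginning of each month.
Periodic rate r = 0.1345/12 per month; n is counted in months.
FV = PMT × [((1+r)^n − 1)/r] × (1+r) = 3,870 × [(1+r)^240 − 1] / r × (1+r) = €4,718,005.81

€4,718,005.81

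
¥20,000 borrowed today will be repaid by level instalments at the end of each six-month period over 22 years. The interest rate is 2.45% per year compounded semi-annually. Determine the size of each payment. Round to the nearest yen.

Level ordinary annuity; solve PV = PMT × [(1 − (1+r)^−n)/r] for PMT.
Periodic rate r = 0.0245/2 per half-year; n is counted in half-years.
With n = 44: PMT = 20,000 / ([(1 − (1+r)^−n)/r]) = ¥591

¥591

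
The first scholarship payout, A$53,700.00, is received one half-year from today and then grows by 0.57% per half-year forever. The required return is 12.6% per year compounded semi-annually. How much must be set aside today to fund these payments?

A$937,172.77

Periodic rate r = 0.126/2 per half-year.
Growing perpetuity (Gordon): PV = PMT₁ / (r − g) = 53,700 / (r − 0.0057) = A$937,172.77.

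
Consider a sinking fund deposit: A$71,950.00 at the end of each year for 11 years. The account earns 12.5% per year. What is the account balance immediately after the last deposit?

This is an ordinary annuity: 11 deposits of A$71,950.00 at the end of each year.
Periodic rate r = 0.125 per year.
FV = PMT × [((1+r)^n − 1)/r] = 71,950 × [(1+r)^11 − 1] / r = A$1,527,202.73

A$1,527,202.73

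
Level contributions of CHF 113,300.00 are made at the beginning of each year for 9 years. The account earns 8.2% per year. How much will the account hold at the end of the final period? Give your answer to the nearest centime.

This is an annuity due: 9 deposits of CHF 113,300.00 at the beginning of each year.
Periodic rate r = 0.082 per year.
FV = PMT × [((1+r)^n − 1)/r] × (1+r) = 113,300 × [(1+r)^9 − 1] / r × (1+r) = CHF 1,543,698.56

CHF 1,543,698.56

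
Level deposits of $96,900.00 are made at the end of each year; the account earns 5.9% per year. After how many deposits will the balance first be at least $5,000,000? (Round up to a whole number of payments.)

Periodic rate r = 0.059 per year.
Ordinary annuity FV: 5,000,000 = 96,900 × [((1+r)^n − 1)/r].
(1+r)^n = 1 + 5,000,000 × r / 96,900, so n = ln(1 + 5,000,000·r/96,900) / ln(1+r) = 24.38.
Round up to a whole number of payments: n = 25.

25 payments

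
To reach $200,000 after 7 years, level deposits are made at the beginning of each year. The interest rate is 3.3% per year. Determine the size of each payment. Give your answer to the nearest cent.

$25,038.91

Level annuity due; solve FV = PMT × [((1+r)^n − 1)/r] × (1+r) for PMT.
Periodic rate r = 0.033 per year.
With n = 7: PMT = 200,000 / ([((1+r)^n − 1)/r] × (1+r)) = $25,038.91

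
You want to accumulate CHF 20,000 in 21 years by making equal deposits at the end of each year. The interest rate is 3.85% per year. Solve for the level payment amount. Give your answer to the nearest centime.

CHF 635.98

Level ordinary annuity; solve FV = PMT × [((1+r)^n − 1)/r] for PMT.
Periodic rate r = 0.0385 per year.
With n = 21: PMT = 20,000 / ([((1+r)^n − 1)/r]) = CHF 635.98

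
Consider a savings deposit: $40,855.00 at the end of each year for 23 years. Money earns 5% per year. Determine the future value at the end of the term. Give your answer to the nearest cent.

$1,692,642.06

This is an ordinary annuity: 23 deposits of $40,855.00 at the end of each year.
Periodic rate r = 0.05 per year.
FV = PMT × [((1+r)^n − 1)/r] = 40,855 × [(1+r)^23 − 1] / r = $1,692,642.06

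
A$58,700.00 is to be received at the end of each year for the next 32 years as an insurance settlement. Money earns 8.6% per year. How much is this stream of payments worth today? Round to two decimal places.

A$633,851.83

This is an ordinary annuity: 32 payments of A$58,700.00 at the end of each year.
Periodic rate r = 0.086 per year.
PV = PMT × [(1 − (1+r)^−n)/r] = 58,700 × [1 − (1+r)^−32] / r = A$633,851.83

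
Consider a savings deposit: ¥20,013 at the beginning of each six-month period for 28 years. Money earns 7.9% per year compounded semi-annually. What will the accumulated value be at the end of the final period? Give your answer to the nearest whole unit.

This is an annuity due: 56 deposits of ¥20,013 at the beginning of each six-month period.
Periodic rate r = 0.079/2 per half-year; n is counted in half-years.
FV = PMT × [((1+r)^n − 1)/r] × (1+r) = 20,013 × [(1+r)^56 − 1] / r × (1+r) = ¥4,083,438

¥4,083,438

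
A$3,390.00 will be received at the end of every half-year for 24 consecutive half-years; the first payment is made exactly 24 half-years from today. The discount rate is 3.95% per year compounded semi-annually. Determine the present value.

A$41,006.87

Ordinary annuity of 24 payments, first payment at period 24.
Periodic rate r = 0.0395/2 per half-year; n is counted in half-years.
The ordinary-annuity PV formula values the stream one period before the first payment (period 23); discount that back 23 periods:
PV₀ = 3,390 × [1 − (1+r)^−24] / r × (1+r)^−23 = A$41,006.87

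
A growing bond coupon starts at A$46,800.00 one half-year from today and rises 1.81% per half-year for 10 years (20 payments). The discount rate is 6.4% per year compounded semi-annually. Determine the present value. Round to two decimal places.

Periodic rate r = 0.064/2 per half-year; n is counted in half-years.
Growing ordinary annuity: PV = PMT₁ × [1 − ((1+g)/(1+r))^n] / (r − g) = 46,800 × [1 − ((1+0.0181)/(1+r))^20] / (r − 0.0181) = A$799,788.33.

A$799,788.33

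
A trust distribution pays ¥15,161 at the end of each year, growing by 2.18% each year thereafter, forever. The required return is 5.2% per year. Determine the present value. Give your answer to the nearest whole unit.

Periodic rate r = 0.052 per year.
Growing perpetuity (Gordon): PV = PMT₁ / (r − g) = 15,161 / (r − 0.0218) = ¥502,020.

¥502,020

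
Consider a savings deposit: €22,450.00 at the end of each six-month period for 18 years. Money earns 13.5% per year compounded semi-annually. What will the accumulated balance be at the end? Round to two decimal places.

€3,160,068.01

This is an ordinary annuity: 36 deposits of €22,450.00 at the end of each six-month period.
Periodic rate r = 0.135/2 per half-year; n is counted in half-years.
FV = PMT × [((1+r)^n − 1)/r] = 22,450 × [(1+r)^36 − 1] / r = €3,160,068.01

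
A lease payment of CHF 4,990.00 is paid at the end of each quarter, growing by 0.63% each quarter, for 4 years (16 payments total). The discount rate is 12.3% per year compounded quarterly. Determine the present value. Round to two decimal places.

Periodic rate r = 0.123/4 per quarter; n is counted in quarters.
Growing ordinary annuity: PV = PMT₁ × [1 − ((1+g)/(1+r))^n] / (r − g) = 4,990 × [1 − ((1+0.0063)/(1+r))^16] / (r − 0.0063) = CHF 65,092.24.

CHF 65,092.24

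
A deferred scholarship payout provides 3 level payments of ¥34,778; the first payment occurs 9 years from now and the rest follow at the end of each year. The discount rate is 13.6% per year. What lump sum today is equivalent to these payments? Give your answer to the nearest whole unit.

Ordinary annuity of 3 payments, first payment at period 9.
Periodic rate r = 0.136 per year.
The ordinary-annuity PV formula values the stream one period before the first payment (period 8); discount that back 8 periods:
PV₀ = 34,778 × [1 − (1+r)^−3] / r × (1+r)^−8 = ¥29,308

¥29,308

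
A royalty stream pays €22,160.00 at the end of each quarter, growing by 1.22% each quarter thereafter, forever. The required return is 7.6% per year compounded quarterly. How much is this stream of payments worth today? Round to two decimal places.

Periodic rate r = 0.076/4 per quarter.
Growing perpetuity (Gordon): PV = PMT₁ / (r − g) = 22,160 / (r − 0.0122) = €3,258,823.53.

€3,258,823.53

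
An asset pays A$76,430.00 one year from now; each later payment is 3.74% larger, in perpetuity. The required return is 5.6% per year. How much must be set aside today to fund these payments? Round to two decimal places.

A$4,109,139.78

Periodic rate r = 0.056 per year.
Growing perpetuity (Gordon): PV = PMT₁ / (r − g) = 76,430 / (r − 0.0374) = A$4,109,139.78.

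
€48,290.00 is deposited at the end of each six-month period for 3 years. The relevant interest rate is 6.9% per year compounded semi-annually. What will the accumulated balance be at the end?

€315,909.78

This is an ordinary annuity: 6 deposits of €48,290.00 at the end of each six-month period.
Periodic rate r = 0.069/2 per half-year; n is counted in half-years.
FV = PMT × [((1+r)^n − 1)/r] = 48,290 × [(1+r)^6 − 1] / r = €315,909.78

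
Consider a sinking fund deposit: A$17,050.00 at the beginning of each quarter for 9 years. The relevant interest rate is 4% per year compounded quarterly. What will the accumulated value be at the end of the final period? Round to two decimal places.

A$741,805.38

This is an annuity due: 36 deposits of A$17,050.00 at the beginning of each quarter.
Periodic rate r = 0.04/4 per quarter; n is counted in quarters.
FV = PMT × [((1+r)^n − 1)/r] × (1+r) = 17,050 × [(1+r)^36 − 1] / r × (1+r) = A$741,805.38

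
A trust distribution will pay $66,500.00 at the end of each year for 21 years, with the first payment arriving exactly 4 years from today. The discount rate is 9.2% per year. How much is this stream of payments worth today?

$467,657.15

Ordinary annuity of 21 payments, first payment at period 4.
Periodic rate r = 0.092 per year.
The ordinary-annuity PV formula values the stream one period before the first payment (period 3); discount that back 3 periods:
PV₀ = 66,500 × [1 − (1+r)^−21] / r × (1+r)^−3 = $467,657.15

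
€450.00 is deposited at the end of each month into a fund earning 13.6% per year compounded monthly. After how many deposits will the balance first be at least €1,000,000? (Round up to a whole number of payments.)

Periodic rate r = 0.136/12 per month; n is counted in months.
Ordinary annuity FV: 1,000,000 = 450 × [((1+r)^n − 1)/r].
(1+r)^n = 1 + 1,000,000 × r / 450, so n = ln(1 + 1,000,000·r/450) / ln(1+r) = 289.73.
Round up to a whole number of payments: n = 290.

290 payments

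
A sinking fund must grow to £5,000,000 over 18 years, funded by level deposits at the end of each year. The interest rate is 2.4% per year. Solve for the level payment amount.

£225,354.00

Level ordinary annuity; solve FV = PMT × [((1+r)^n − 1)/r] for PMT.
Periodic rate r = 0.024 per year.
With n = 18: PMT = 5,000,000 / ([((1+r)^n − 1)/r]) = £225,354.00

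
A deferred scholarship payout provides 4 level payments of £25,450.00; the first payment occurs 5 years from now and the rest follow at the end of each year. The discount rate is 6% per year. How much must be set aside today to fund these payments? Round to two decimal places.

£69,852.31

Ordinary annuity of 4 payments, first payment at period 5.
Periodic rate r = 0.06 per year.
The ordinary-annuity PV formula values the stream one period before the first payment (period 4); discount that back 4 periods:
PV₀ = 25,450 × [1 − (1+r)^−4] / r × (1+r)^−4 = £69,852.31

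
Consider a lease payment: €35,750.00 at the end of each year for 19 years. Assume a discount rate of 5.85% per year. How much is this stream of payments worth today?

€403,622.72

This is an ordinary annuity: 19 payments of €35,750.00 at the end of each year.
Periodic rate r = 0.0585 per year.
PV = PMT × [(1 − (1+r)^−n)/r] = 35,750 × [1 − (1+r)^−19] / r = €403,622.72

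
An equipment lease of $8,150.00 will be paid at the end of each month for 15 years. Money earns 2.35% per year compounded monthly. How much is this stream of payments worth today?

$1,235,314.23

This is an ordinary annuity: 180 payments of $8,150.00 at the end of each month.
Periodic rate r = 0.0235/12 per month; n is counted in months.
PV = PMT × [(1 − (1+r)^−n)/r] = 8,150 × [1 − (1+r)^−180] / r = $1,235,314.23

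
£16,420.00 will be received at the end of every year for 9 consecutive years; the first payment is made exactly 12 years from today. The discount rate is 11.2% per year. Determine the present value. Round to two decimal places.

£28,062.75

Ordinary annuity of 9 payments, first payment at period 12.
Periodic rate r = 0.112 per year.
The ordinary-annuity PV formula values the stream one period before the first payment (period 11); discount that back 11 periods:
PV₀ = 16,420 × [1 − (1+r)^−9] / r × (1+r)^−11 = £28,062.75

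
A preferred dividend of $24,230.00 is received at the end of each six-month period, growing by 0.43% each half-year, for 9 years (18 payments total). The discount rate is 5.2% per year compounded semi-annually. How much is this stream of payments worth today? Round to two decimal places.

Periodic rate r = 0.052/2 per half-year; n is counted in half-years.
Growing ordinary annuity: PV = PMT₁ × [1 − ((1+g)/(1+r))^n] / (r − g) = 24,230 × [1 − ((1+0.0043)/(1+r))^18] / (r − 0.0043) = $356,642.49.

$356,642.49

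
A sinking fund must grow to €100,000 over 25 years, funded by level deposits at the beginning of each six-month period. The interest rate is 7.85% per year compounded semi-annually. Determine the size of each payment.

€645.06

Level annuity due; solve FV = PMT × [((1+r)^n − 1)/r] × (1+r) for PMT.
Periodic rate r = 0.0785/2 per half-year; n is counted in half-years.
With n = 50: PMT = 100,000 / ([((1+r)^n − 1)/r] × (1+r)) = €645.06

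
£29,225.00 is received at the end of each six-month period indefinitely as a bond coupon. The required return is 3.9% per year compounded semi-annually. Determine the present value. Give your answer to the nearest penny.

Periodic rate r = 0.039/2 per half-year.
Level perpetuity: PV = PMT / r = 29,225 / (0.039/2) = £1,498,717.95.

£1,498,717.95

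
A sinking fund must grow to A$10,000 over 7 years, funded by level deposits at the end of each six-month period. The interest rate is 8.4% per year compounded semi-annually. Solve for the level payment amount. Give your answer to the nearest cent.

A$539.23

Level ordinary annuity; solve FV = PMT × [((1+r)^n − 1)/r] for PMT.
Periodic rate r = 0.084/2 per half-year; n is counted in half-years.
With n = 14: PMT = 10,000 / ([((1+r)^n − 1)/r]) = A$539.23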